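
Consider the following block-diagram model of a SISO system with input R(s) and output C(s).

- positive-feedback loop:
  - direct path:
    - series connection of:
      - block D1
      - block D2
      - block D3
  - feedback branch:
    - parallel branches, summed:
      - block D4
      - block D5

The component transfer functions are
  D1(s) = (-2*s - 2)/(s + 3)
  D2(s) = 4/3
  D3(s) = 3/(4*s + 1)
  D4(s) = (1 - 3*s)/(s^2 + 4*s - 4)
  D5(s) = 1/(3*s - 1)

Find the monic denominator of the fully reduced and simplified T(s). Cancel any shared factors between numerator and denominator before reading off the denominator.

1. series reduction of D1, D2, D3 -> (-8*s - 8)/(4*s^2 + 13*s + 3)
2. reduce the parallel group D4, D5 -> (-8*s^2 + 10*s - 5)/(3*s^3 + 11*s^2 - 16*s + 4)
3. collapse the loop ((D1*D2*D3) forward, (D4+D5) return) -> (-24*s^4 - 112*s^3 + 40*s^2 + 96*s - 32)/(12*s^5 + 83*s^4 + 24*s^3 - 143*s^2 + 44*s - 28)
No further cancellation is possible in the step-3 result, so that is T(s). Its denominator becomes monic after dividing by the leading coefficient 12.

Hence the answer: s^5 + 83*s^4/12 + 2*s^3 - 143*s^2/12 + 11*s/3 - 7/3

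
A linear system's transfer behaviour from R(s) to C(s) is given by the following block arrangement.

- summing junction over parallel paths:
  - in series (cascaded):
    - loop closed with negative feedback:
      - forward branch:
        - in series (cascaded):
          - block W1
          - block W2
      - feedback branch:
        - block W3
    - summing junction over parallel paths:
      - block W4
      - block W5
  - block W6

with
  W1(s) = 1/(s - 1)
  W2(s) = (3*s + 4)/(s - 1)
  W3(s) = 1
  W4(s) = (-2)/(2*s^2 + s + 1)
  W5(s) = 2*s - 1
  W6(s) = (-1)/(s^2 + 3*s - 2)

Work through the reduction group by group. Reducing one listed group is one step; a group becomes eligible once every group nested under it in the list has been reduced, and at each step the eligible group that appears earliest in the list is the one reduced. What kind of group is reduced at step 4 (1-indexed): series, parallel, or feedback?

Step 1 - combine W1, W2 in series
Step 2 - apply the feedback formula to (W1*W2), W3
Step 3 - sum the parallel branches W4, W5
Step 4 - combine [(W1*W2)/(1+(W1*W2)*W3)], (W4+W5) in series
Step 5 - combine ([(W1*W2)/(1+(W1*W2)*W3)]*(W4+W5)), W6 in parallel
So the answer for step 4 is series.

Final answer: series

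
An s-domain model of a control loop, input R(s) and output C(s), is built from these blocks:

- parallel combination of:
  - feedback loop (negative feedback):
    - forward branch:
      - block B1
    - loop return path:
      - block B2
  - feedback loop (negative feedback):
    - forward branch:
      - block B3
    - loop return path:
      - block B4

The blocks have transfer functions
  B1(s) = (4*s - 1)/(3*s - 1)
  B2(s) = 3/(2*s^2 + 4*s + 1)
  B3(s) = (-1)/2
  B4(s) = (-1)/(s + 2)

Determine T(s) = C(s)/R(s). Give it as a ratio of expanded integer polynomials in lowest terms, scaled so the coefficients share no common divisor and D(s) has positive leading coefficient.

Answer: (10*s^4 + 46*s^3 + 39*s^2 - 20*s + 3)/(12*s^4 + 50*s^3 + 72*s^2 + 47*s - 20)

Working:
[1] collapse the loop (B1 forward, B2 return), giving (8*s^3 + 14*s^2 - 1)/(6*s^3 + 10*s^2 + 11*s - 4)
[2] collapse the loop (B3 forward, B4 return), giving (-s - 2)/(2*s + 5)
[3] sum the parallel branches [B1/(1+B1*B2)], [B3/(1+B3*B4)]; the result is T(s) itself (integer coefficients, no common factor, positive leading denominator coefficient)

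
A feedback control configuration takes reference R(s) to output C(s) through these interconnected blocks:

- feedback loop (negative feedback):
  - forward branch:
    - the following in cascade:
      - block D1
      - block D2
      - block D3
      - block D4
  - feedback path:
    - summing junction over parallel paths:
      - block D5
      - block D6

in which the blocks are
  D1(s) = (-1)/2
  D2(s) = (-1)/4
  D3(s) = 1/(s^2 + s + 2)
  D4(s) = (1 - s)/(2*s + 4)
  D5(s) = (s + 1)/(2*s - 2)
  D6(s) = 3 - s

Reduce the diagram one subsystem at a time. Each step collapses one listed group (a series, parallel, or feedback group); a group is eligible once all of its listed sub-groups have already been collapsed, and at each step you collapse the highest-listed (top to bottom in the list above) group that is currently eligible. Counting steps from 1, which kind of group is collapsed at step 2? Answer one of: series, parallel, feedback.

(1) series reduction of D1, D2, D3, D4
(2) reduce the parallel group D5, D6
(3) reduce the feedback loop with forward (D1*D2*D3*D4) and return (D5+D6)
Step 2 collapses a parallel group.

Hence the answer: parallel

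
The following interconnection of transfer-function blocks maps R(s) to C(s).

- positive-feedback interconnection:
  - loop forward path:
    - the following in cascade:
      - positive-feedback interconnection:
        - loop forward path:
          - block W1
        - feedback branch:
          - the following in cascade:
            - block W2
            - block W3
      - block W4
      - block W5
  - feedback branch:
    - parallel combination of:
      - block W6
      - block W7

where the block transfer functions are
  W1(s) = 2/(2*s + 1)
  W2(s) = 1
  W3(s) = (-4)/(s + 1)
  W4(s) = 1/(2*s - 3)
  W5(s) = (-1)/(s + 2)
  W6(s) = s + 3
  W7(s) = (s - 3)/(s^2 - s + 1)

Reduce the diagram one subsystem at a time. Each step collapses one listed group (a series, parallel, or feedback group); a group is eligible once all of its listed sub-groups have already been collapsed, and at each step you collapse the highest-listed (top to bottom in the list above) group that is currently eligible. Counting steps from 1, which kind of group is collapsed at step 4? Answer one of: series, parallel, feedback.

The answer is parallel.

Reasoning:
[1] multiply W2, W3 (series)
[2] collapse the loop (W1 forward, (W2*W3) return)
[3] multiply [W1/(1-W1*(W2*W3))], W4, W5 (series)
[4] reduce the parallel group W6, W7
[5] close the feedback loop around ([W1/(1-W1*(W2*W3))]*W4*W5), (W6+W7)
Step 4 collapses a parallel group.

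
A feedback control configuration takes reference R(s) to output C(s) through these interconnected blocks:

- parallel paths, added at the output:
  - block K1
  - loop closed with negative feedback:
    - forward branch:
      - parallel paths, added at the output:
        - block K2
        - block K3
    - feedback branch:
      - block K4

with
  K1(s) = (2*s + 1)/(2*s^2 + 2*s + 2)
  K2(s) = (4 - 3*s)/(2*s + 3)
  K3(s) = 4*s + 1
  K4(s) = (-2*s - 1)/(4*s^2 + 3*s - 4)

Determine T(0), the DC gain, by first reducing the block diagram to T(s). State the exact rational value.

1. parallel reduction of K2, K3 -> (8*s^2 + 11*s + 7)/(2*s + 3)
2. apply the feedback formula to (K2+K3), K4 -> (-32*s^4 - 68*s^3 - 29*s^2 + 23*s + 28)/(8*s^3 + 12*s^2 + 24*s + 19)
3. parallel reduction of K1, [(K2+K3)/(1+(K2+K3)*K4)] -> (-64*s^6 - 200*s^5 - 242*s^4 - 116*s^3 + 104*s^2 + 164*s + 75)/(16*s^5 + 40*s^4 + 88*s^3 + 110*s^2 + 86*s + 38)
The step-3 result is T(s). Setting s = 0: T(0) = 75/38.

Hence the answer: 75/38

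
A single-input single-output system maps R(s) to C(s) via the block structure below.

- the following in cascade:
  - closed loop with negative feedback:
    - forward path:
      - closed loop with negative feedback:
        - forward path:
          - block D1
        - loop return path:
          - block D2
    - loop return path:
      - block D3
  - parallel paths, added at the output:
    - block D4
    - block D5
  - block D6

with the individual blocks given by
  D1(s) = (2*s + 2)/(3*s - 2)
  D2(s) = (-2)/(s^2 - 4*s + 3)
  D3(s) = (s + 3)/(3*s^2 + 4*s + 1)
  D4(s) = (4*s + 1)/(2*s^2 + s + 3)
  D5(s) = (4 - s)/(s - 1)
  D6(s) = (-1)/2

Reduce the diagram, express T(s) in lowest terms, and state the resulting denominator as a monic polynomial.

Reducing step by step:

(1) feedback reduction of D1, D2: (2*s^3 - 6*s^2 - 2*s + 6)/(3*s^3 - 14*s^2 + 13*s - 10)
(2) close the feedback loop around [D1/(1+D1*D2)], D3: (6*s^4 - 16*s^3 - 12*s^2 + 16*s + 6)/(9*s^4 - 37*s^3 + 23*s^2 - 35*s + 8)
(3) parallel reduction of D4, D5: (-2*s^3 + 11*s^2 - 2*s + 11)/(2*s^3 - s^2 + 2*s - 3)
(4) cascade [[D1/(1+D1*D2)]/(1+[D1/(1+D1*D2)]*D3)], (D4+D5), D6: (6*s^6 - 43*s^5 + 39*s^4 + 72*s^3 + 66*s^2 + 115*s + 33)/(18*s^6 - 65*s^5 + 36*s^4 - 158*s^3 + 50*s^2 - 97*s + 24)
No further cancellation is possible in the step-4 result, so that is T(s). Its denominator becomes monic after dividing by the leading coefficient 18.

Answer: s^6 - 65*s^5/18 + 2*s^4 - 79*s^3/9 + 25*s^2/9 - 97*s/18 + 4/3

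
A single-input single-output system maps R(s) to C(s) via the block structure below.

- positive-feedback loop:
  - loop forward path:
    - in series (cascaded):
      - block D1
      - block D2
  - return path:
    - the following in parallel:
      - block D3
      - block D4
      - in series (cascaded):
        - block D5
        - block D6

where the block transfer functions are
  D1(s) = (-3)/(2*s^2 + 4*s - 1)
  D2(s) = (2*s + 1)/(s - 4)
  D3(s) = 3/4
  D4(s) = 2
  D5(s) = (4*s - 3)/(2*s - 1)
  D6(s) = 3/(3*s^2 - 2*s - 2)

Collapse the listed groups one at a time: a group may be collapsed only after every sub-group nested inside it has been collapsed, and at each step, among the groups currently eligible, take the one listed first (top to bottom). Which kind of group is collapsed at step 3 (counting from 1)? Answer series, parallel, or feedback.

Answer: parallel

Working:
Step 1 - reduce the series chain D1, D2
Step 2 - combine D5, D6 in series
Step 3 - parallel reduction of D3, D4, (D5*D6)
Step 4 - reduce the feedback loop with forward (D1*D2) and return (D3+D4+(D5*D6))
Step 3: parallel.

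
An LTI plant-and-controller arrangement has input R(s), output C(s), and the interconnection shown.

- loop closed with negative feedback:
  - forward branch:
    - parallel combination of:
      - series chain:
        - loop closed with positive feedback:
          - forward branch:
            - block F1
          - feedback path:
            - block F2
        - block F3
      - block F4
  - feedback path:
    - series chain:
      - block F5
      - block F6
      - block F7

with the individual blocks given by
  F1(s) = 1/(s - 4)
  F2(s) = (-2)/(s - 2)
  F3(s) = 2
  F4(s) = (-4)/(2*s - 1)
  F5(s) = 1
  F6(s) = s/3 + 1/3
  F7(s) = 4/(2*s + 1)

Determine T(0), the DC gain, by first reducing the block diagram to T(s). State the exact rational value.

First reduce the diagram to T(s).

Step 1: reduce the feedback loop with forward F1 and return F2; result (s - 2)/(s^2 - 6*s + 10)
Step 2: multiply [F1/(1-F1*F2)], F3 (series); result (2*s - 4)/(s^2 - 6*s + 10)
Step 3: reduce the parallel group ([F1/(1-F1*F2)]*F3), F4; result (14*s - 36)/(2*s^3 - 13*s^2 + 26*s - 10)
Step 4: multiply F5, F6, F7 (series); result (4*s + 4)/(6*s + 3)
Step 5: reduce the feedback loop with forward (([F1/(1-F1*F2)]*F3)+F4) and return (F5*F6*F7); result (84*s^2 - 174*s - 108)/(12*s^4 - 72*s^3 + 173*s^2 - 70*s - 174)
That last expression is T(s); at s = 0 only the constant terms survive, so T(0) = -108/(-174) = 18/29.

Answer: 18/29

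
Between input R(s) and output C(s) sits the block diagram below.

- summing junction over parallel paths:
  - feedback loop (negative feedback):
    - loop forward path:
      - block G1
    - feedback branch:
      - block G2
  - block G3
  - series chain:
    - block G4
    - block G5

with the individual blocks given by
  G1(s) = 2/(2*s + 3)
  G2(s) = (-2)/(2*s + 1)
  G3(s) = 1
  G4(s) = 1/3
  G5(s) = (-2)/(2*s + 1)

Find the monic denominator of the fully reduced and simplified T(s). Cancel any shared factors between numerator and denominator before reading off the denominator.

[1] feedback reduction of G1, G2 = (4*s + 2)/(4*s^2 + 8*s - 1)
[2] series reduction of G4, G5 = (-2)/(6*s + 3)
[3] reduce the parallel group [G1/(1+G1*G2)], G3, (G4*G5) = (24*s^3 + 76*s^2 + 26*s + 5)/(24*s^3 + 60*s^2 + 18*s - 3)
That last expression is T(s), already simplified. Scaling its denominator by 1/24 (the reciprocal of the leading coefficient) yields the monic denominator.

Hence the answer: s^3 + 5*s^2/2 + 3*s/4 - 1/8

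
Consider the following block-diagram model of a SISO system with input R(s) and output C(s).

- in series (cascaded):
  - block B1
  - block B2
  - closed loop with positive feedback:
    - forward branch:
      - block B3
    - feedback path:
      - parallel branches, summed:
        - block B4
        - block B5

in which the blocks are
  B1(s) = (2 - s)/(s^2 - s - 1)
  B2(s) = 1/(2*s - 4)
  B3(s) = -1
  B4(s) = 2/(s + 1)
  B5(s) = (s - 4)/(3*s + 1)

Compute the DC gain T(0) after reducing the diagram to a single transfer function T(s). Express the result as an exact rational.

Step 1: sum the parallel branches B4, B5; result (s^2 + 3*s - 2)/(3*s^2 + 4*s + 1)
Step 2: apply the feedback formula to B3, (B4+B5); result (-3*s^2 - 4*s - 1)/(4*s^2 + 7*s - 1)
Step 3: combine B1, B2, [B3/(1-B3*(B4+B5))] in series; result (3*s^2 + 4*s + 1)/(8*s^4 + 6*s^3 - 24*s^2 - 12*s + 2)
That last expression is T(s); at s = 0 only the constant terms survive, so T(0) = 1/2.

Hence the answer: 1/2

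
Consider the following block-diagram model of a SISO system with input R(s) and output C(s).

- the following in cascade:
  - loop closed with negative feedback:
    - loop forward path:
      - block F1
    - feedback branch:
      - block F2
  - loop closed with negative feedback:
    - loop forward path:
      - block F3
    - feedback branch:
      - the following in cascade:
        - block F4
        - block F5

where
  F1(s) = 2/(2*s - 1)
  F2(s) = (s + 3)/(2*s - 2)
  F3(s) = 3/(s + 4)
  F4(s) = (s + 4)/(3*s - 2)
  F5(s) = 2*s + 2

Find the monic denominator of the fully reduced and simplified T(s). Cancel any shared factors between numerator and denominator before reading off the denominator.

First reduce the diagram to T(s).

Step 1 - collapse the loop (F1 forward, F2 return), giving (s - 1)/(s^2 - s + 2)
Step 2 - series reduction of F4, F5, giving (2*s^2 + 10*s + 8)/(3*s - 2)
Step 3 - close the feedback loop around F3, (F4*F5), giving (9*s - 6)/(9*s^2 + 40*s + 16)
Step 4 - multiply [F1/(1+F1*F2)], [F3/(1+F3*(F4*F5))] (series), giving (9*s^2 - 15*s + 6)/(9*s^4 + 31*s^3 - 6*s^2 + 64*s + 32)
That last expression is T(s), already simplified. Scaling its denominator by 1/9 (the reciprocal of the leading coefficient) yields the monic denominator.

Answer: s^4 + 31*s^3/9 - 2*s^2/3 + 64*s/9 + 32/9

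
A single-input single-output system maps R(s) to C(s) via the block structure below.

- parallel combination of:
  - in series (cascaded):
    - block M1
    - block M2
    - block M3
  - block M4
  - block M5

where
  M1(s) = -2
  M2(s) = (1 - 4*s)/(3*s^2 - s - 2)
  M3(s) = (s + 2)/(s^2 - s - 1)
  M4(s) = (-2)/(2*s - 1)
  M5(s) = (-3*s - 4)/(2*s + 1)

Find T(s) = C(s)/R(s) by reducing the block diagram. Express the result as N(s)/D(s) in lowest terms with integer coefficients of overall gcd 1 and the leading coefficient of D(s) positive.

Step 1 - multiply M1, M2, M3 (series) -> (8*s^2 + 14*s - 4)/(3*s^4 - 4*s^3 - 4*s^2 + 3*s + 2)
Step 2 - combine (M1*M2*M3), M4, M5 in parallel, giving the overall T(s)

Final answer: (-18*s^6 - 3*s^5 + 98*s^4 + 66*s^3 - 71*s^2 - 26*s + 8)/(12*s^6 - 16*s^5 - 19*s^4 + 16*s^3 + 12*s^2 - 3*s - 2)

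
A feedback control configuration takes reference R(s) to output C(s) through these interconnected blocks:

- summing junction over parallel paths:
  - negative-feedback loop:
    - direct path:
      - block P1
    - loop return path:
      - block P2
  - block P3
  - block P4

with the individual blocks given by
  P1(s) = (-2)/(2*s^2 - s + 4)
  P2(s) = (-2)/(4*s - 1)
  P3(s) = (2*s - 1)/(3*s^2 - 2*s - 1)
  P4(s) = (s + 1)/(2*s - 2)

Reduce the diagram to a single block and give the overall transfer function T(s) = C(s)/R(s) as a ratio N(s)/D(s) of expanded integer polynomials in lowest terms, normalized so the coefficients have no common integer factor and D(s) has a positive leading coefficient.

Answer: (24*s^5 + 46*s^4 - 53*s^3 + 186*s^2 - 9*s - 4)/(48*s^5 - 68*s^4 + 110*s^3 - 56*s^2 - 34*s)

Working:
Step 1: reduce the feedback loop with forward P1 and return P2: (2 - 8*s)/(8*s^3 - 6*s^2 + 17*s)
Step 2: combine [P1/(1+P1*P2)], P3, P4 in parallel, which is the overall transfer function T(s) = C(s)/R(s) in lowest terms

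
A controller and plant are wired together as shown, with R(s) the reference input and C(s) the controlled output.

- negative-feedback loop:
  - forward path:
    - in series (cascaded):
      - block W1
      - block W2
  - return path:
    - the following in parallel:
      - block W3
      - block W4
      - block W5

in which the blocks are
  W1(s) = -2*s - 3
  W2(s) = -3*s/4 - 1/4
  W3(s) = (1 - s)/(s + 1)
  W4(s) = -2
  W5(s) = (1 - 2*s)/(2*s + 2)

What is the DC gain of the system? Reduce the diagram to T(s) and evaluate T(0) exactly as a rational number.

Reducing step by step:

Step 1. reduce the series chain W1, W2 gives 3*s^2/2 + 11*s/4 + 3/4
Step 2. add W3, W4, W5 (parallel) gives (-8*s - 1)/(2*s + 2)
Step 3. close the feedback loop around (W1*W2), (W3+W4+W5) gives (-12*s^3 - 34*s^2 - 28*s - 6)/(48*s^3 + 94*s^2 + 27*s - 5)
Evaluating the step-3 result (the overall T(s)) at s = 0 gives T(0) = -6/(-5) = 6/5.

Answer: 6/5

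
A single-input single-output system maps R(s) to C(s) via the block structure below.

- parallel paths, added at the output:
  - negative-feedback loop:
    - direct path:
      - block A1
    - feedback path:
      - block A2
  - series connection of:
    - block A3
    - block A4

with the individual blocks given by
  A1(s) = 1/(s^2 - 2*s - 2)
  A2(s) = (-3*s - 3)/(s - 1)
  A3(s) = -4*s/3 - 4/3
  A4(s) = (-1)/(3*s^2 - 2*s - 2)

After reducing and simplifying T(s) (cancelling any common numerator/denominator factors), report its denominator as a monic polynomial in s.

First reduce the diagram to T(s).

(1) apply the feedback formula to A1, A2, giving (s - 1)/(s^3 - 3*s^2 - 3*s - 1)
(2) multiply A3, A4 (series), giving (4*s + 4)/(9*s^2 - 6*s - 6)
(3) combine [A1/(1+A1*A2)], (A3*A4) in parallel, giving (4*s^4 + s^3 - 39*s^2 - 16*s + 2)/(9*s^5 - 33*s^4 - 15*s^3 + 27*s^2 + 24*s + 6)
No further cancellation is possible in the step-3 result, so that is T(s). Its denominator becomes monic after dividing by the leading coefficient 9.

Answer: s^5 - 11*s^4/3 - 5*s^3/3 + 3*s^2 + 8*s/3 + 2/3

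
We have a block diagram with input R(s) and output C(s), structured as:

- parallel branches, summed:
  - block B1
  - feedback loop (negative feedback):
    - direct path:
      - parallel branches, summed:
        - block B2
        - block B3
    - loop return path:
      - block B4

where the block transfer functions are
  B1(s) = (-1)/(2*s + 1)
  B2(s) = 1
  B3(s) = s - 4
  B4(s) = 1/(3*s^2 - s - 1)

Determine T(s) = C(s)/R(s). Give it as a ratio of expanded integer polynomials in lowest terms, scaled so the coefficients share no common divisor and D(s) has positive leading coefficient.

Answer: (6*s^4 - 17*s^3 - 9*s^2 + 8*s + 7)/(6*s^3 + 3*s^2 - 8*s - 4)

Working:
Step 1 - sum the parallel branches B2, B3 gives s - 3
Step 2 - feedback reduction of (B2+B3), B4 gives (3*s^3 - 10*s^2 + 2*s + 3)/(3*s^2 - 4)
Step 3 - parallel reduction of B1, [(B2+B3)/(1+(B2+B3)*B4)], giving the overall T(s)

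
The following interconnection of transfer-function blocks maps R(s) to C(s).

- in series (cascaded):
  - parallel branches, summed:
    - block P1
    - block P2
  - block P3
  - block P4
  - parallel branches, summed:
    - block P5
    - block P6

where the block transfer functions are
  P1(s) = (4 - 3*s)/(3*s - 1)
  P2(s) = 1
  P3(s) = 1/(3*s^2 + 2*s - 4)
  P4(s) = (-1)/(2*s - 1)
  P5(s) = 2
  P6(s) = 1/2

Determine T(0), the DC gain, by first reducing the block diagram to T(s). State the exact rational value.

[1] sum the parallel branches P1, P2 -> 3/(3*s - 1)
[2] reduce the parallel group P5, P6 -> 5/2
[3] combine (P1+P2), P3, P4, (P5+P6) in series -> (-15)/(36*s^4 - 6*s^3 - 62*s^2 + 44*s - 8)
That last expression is T(s); at s = 0 only the constant terms survive, so T(0) = -15/(-8) = 15/8.

Answer: 15/8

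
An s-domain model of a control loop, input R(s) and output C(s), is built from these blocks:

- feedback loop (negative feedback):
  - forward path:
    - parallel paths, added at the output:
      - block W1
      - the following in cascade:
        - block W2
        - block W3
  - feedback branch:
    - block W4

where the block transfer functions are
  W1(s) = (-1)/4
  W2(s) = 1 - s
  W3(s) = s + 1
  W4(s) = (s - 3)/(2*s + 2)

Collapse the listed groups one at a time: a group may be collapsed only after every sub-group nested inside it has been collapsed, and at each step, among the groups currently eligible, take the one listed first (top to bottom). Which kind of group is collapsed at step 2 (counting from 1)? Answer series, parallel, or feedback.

Step 1. series reduction of W2, W3
Step 2. sum the parallel branches W1, (W2*W3)
Step 3. feedback reduction of (W1+(W2*W3)), W4
At step 2 the group reduced is parallel.

Answer: parallel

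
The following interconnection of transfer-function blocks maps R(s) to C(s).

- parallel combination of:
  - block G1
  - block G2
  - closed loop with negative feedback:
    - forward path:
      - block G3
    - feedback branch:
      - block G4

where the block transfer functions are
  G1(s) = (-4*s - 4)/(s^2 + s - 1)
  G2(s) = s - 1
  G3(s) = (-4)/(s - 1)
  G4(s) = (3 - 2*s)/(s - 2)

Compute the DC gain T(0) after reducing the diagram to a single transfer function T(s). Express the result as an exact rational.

Answer: 11/5

Working:
Step 1 - reduce the feedback loop with forward G3 and return G4 gives (8 - 4*s)/(s^2 + 5*s - 10)
Step 2 - sum the parallel branches G1, G2, [G3/(1+G3*G4)] gives (s^5 + 5*s^4 - 20*s^3 - 29*s^2 + 57*s + 22)/(s^4 + 6*s^3 - 6*s^2 - 15*s + 10)
Step 2 gives the overall T(s). Then T(0) = 22/10 = 11/5.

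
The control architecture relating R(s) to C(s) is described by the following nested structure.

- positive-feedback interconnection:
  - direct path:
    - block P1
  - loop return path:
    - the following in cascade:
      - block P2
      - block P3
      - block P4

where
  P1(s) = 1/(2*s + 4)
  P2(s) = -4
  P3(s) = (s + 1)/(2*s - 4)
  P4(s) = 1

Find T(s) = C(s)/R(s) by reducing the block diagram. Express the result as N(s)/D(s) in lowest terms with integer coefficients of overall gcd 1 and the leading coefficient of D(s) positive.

The answer is (s - 2)/(2*s^2 + 2*s - 6).

Reasoning:
1. multiply P2, P3, P4 (series) gives (-2*s - 2)/(s - 2)
2. apply the feedback formula to P1, (P2*P3*P4), giving the overall T(s)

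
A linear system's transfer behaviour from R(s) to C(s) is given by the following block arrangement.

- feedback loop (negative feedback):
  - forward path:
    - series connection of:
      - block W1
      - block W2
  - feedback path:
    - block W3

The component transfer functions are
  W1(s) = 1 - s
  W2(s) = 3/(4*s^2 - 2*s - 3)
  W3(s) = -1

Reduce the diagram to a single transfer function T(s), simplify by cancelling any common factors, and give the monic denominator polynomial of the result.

(1) series reduction of W1, W2; result (3 - 3*s)/(4*s^2 - 2*s - 3)
(2) apply the feedback formula to (W1*W2), W3; result (3 - 3*s)/(4*s^2 + s - 6)
T(s) is the step-2 result (common factors already cancelled). Leading coefficient of the denominator: 4. Divide through by 4 for the monic polynomial.

Hence the answer: s^2 + s/4 - 3/2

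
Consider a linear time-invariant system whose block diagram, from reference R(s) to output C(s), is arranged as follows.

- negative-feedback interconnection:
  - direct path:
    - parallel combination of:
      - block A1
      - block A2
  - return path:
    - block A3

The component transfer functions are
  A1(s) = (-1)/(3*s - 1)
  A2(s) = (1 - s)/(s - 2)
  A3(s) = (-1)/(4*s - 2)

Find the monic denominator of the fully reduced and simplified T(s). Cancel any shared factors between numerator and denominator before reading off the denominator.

First reduce the diagram to T(s).

Step 1: parallel reduction of A1, A2: (-3*s^2 + 3*s + 1)/(3*s^2 - 7*s + 2)
Step 2: collapse the loop ((A1+A2) forward, A3 return): (-12*s^3 + 18*s^2 - 2*s - 2)/(12*s^3 - 31*s^2 + 19*s - 5)
Step 2 gives the fully reduced T(s), with no common factor left to cancel. The denominator's leading coefficient is 12, so divide each of its coefficients by 12 to get the monic form.

Answer: s^3 - 31*s^2/12 + 19*s/12 - 5/12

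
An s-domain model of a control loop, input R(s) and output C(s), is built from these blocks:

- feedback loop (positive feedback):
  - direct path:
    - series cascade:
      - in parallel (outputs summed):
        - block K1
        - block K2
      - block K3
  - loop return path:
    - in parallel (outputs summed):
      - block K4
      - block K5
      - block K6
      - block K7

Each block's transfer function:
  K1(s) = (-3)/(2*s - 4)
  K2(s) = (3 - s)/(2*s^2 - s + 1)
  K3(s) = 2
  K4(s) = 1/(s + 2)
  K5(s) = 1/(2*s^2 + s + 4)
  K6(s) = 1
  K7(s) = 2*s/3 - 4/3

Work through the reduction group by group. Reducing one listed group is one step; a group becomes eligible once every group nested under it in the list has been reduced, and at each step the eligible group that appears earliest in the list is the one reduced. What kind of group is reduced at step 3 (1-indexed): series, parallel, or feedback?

The answer is parallel.

Reasoning:
Step 1: combine K1, K2 in parallel
Step 2: series reduction of (K1+K2), K3
Step 3: sum the parallel branches K4, K5, K6, K7
Step 4: close the feedback loop around ((K1+K2)*K3), (K4+K5+K6+K7)
The group at step 3 is a parallel group.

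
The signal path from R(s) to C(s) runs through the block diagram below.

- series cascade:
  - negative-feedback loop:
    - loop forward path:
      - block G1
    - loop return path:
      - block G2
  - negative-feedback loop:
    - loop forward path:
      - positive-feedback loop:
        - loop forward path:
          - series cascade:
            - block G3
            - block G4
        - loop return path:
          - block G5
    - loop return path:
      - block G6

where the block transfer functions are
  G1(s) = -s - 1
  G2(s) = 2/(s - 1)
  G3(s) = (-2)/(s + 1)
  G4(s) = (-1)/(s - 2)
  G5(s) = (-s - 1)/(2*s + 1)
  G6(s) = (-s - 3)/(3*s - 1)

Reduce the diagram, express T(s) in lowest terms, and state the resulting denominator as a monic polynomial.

1. collapse the loop (G1 forward, G2 return); result (s^2 - 1)/(s + 3)
2. cascade G3, G4; result 2/(s^2 - s - 2)
3. collapse the loop ((G3*G4) forward, G5 return); result (4*s + 2)/(2*s^3 - s^2 - 3*s)
4. reduce the feedback loop with forward [(G3*G4)/(1-(G3*G4)*G5)] and return G6; result (12*s^2 + 2*s - 2)/(6*s^4 - 5*s^3 - 12*s^2 - 11*s - 6)
5. multiply [G1/(1+G1*G2)], [[(G3*G4)/(1-(G3*G4)*G5)]/(1+[(G3*G4)/(1-(G3*G4)*G5)]*G6)] (series); result (12*s^4 + 2*s^3 - 14*s^2 - 2*s + 2)/(6*s^5 + 13*s^4 - 27*s^3 - 47*s^2 - 39*s - 18)
The result of step 5 is T(s) in lowest terms. Its denominator has leading coefficient 6; dividing the denominator through by 6 makes it monic.

Hence the answer: s^5 + 13*s^4/6 - 9*s^3/2 - 47*s^2/6 - 13*s/2 - 3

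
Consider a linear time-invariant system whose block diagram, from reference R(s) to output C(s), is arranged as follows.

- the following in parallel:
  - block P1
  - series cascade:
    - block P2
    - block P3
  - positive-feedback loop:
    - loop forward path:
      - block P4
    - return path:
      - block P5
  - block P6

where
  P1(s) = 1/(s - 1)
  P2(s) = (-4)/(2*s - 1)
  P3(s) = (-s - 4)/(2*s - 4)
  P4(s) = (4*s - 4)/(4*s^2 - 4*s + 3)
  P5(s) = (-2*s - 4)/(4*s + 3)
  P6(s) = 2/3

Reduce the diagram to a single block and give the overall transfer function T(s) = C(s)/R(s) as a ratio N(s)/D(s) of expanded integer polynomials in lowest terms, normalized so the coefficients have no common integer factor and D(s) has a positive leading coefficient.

Step 1 - series reduction of P2, P3 -> (2*s + 8)/(2*s^2 - 5*s + 2)
Step 2 - apply the feedback formula to P4, P5 -> (16*s^2 - 4*s - 12)/(16*s^3 + 4*s^2 + 8*s - 7)
Step 3 - add P1, (P2*P3), [P4/(1-P4*P5)], P6 (parallel): this yields T(s), and no further normalization is needed

Final answer: (32*s^5 + 56*s^4 - 4*s^3 + 8*s^2 + 71*s - 226)/(48*s^5 - 132*s^4 + 84*s^3 - 69*s^2 + 111*s - 42)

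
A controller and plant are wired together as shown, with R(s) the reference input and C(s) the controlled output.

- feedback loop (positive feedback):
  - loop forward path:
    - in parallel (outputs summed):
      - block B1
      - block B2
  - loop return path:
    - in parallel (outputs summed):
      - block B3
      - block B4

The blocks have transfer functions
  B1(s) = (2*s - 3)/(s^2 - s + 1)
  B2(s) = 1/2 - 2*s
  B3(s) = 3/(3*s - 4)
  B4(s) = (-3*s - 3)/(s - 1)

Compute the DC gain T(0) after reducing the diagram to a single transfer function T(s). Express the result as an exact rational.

1. reduce the parallel group B1, B2 = (-4*s^3 + 5*s^2 - s - 5)/(2*s^2 - 2*s + 2)
2. parallel reduction of B3, B4 = (-9*s^2 + 6*s + 9)/(3*s^2 - 7*s + 4)
3. feedback reduction of (B1+B2), (B3+B4) = (12*s^5 - 43*s^4 + 54*s^3 - 12*s^2 - 31*s + 20)/(36*s^5 - 75*s^4 + 23*s^3 + 56*s^2 - 17*s - 53)
Evaluating the step-3 result (the overall T(s)) at s = 0 gives T(0) = 20/(-53) = -20/53.

Final answer: -20/53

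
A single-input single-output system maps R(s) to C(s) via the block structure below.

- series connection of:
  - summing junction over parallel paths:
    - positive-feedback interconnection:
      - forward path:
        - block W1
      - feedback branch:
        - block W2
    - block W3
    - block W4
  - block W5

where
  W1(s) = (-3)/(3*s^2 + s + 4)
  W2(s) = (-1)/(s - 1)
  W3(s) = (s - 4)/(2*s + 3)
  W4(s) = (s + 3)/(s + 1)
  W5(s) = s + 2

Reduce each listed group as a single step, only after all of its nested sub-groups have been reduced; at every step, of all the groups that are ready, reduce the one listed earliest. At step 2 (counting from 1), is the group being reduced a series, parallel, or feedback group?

The answer is parallel.

Reasoning:
[1] apply the feedback formula to W1, W2
[2] reduce the parallel group [W1/(1-W1*W2)], W3, W4
[3] multiply ([W1/(1-W1*W2)]+W3+W4), W5 (series)
So the answer for step 2 is parallel.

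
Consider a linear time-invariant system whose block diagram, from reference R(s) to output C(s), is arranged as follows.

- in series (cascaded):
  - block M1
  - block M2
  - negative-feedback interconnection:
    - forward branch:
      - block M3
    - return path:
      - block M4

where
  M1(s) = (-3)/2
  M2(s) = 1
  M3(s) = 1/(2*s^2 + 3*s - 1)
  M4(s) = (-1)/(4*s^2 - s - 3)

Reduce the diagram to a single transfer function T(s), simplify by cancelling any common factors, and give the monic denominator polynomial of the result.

(1) reduce the feedback loop with forward M3 and return M4 = (4*s^2 - s - 3)/(8*s^4 + 10*s^3 - 13*s^2 - 8*s + 2)
(2) reduce the series chain M1, M2, [M3/(1+M3*M4)] = (-12*s^2 + 3*s + 9)/(16*s^4 + 20*s^3 - 26*s^2 - 16*s + 4)
That last expression is T(s), already simplified. Scaling its denominator by 1/16 (the reciprocal of the leading coefficient) yields the monic denominator.

Therefore the answer is s^4 + 5*s^3/4 - 13*s^2/8 - s + 1/4.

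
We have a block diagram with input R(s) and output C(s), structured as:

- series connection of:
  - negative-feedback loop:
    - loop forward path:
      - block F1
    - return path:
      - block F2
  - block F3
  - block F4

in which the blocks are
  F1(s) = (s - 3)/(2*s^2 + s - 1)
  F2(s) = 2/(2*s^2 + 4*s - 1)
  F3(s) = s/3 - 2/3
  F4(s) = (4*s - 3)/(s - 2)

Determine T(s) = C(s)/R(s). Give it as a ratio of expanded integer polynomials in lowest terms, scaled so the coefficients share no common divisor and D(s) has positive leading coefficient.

Reducing step by step:

1. feedback reduction of F1, F2: (2*s^3 - 2*s^2 - 13*s + 3)/(4*s^4 + 10*s^3 - 3*s - 5)
2. multiply [F1/(1+F1*F2)], F3, F4 (series): this yields T(s), and no further normalization is needed

Answer: (8*s^4 - 14*s^3 - 46*s^2 + 51*s - 9)/(12*s^4 + 30*s^3 - 9*s - 15)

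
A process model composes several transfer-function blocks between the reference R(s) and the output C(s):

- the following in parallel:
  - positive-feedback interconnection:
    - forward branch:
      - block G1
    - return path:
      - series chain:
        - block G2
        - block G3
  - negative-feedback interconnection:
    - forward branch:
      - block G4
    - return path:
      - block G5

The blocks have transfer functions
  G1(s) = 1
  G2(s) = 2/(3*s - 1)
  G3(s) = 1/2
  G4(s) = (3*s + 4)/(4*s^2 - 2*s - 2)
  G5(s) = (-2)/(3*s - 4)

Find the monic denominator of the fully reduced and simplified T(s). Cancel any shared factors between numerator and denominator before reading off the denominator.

Step 1 - cascade G2, G3 gives 1/(3*s - 1)
Step 2 - feedback reduction of G1, (G2*G3) gives (3*s - 1)/(3*s - 2)
Step 3 - collapse the loop (G4 forward, G5 return) gives (9*s^2 - 16)/(12*s^3 - 22*s^2 - 4*s)
Step 4 - add [G1/(1-G1*(G2*G3))], [G4/(1+G4*G5)] (parallel) gives (36*s^4 - 51*s^3 - 8*s^2 - 44*s + 32)/(36*s^4 - 90*s^3 + 32*s^2 + 8*s)
The result of step 4 is T(s) in lowest terms. Its denominator has leading coefficient 36; dividing the denominator through by 36 makes it monic.

Final answer: s^4 - 5*s^3/2 + 8*s^2/9 + 2*s/9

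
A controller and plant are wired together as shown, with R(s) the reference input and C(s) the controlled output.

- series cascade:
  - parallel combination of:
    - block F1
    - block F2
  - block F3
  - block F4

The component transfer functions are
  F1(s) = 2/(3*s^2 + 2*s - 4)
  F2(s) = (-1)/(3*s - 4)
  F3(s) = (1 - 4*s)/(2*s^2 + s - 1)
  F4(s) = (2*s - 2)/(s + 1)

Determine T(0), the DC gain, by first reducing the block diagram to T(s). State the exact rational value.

Reducing step by step:

(1) combine F1, F2 in parallel; result (-3*s^2 + 4*s - 4)/(9*s^3 - 6*s^2 - 20*s + 16)
(2) multiply (F1+F2), F3, F4 (series); result (24*s^4 - 62*s^3 + 78*s^2 - 48*s + 8)/(18*s^6 + 15*s^5 - 58*s^4 - 37*s^3 + 54*s^2 + 20*s - 16)
Step 2 gives the overall T(s). Then T(0) = 8/(-16) = -1/2.

Answer: -1/2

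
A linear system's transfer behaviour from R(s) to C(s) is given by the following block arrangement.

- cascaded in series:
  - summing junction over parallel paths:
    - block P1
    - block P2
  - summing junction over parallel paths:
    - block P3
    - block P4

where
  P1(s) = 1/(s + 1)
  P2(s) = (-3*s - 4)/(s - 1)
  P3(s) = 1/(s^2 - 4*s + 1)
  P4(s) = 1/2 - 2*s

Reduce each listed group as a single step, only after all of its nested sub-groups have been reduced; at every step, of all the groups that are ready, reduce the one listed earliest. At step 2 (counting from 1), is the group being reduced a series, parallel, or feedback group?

Step 1 - combine P1, P2 in parallel
Step 2 - parallel reduction of P3, P4
Step 3 - multiply (P1+P2), (P3+P4) (series)
The group at step 2 is a parallel group.

Answer: parallel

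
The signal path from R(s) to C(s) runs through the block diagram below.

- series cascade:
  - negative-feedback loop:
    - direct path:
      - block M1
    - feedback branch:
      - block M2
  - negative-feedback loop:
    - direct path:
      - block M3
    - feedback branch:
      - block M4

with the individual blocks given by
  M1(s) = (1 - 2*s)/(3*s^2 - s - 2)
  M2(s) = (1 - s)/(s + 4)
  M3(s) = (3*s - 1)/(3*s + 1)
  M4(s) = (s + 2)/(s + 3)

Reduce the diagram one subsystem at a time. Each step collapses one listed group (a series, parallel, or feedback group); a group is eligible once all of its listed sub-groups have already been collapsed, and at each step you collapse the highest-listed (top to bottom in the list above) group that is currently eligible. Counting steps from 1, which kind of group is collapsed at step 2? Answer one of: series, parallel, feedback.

Step 1: feedback reduction of M1, M2
Step 2: collapse the loop (M3 forward, M4 return)
Step 3: series reduction of [M1/(1+M1*M2)], [M3/(1+M3*M4)]
The group at step 2 is a feedback group.

Therefore the answer is feedback.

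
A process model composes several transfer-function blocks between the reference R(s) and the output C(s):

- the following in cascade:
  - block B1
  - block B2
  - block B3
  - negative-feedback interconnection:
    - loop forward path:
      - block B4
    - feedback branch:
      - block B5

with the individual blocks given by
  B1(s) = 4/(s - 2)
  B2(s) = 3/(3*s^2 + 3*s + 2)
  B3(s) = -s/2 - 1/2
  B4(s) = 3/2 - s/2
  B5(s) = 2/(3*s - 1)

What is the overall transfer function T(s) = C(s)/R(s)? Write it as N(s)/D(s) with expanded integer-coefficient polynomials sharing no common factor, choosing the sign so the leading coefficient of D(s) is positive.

Answer: (9*s^2 - 30*s + 9)/(6*s^3 - 6*s^2 - 8*s - 8)

Working:
Step 1: feedback reduction of B4, B5: (-3*s^2 + 10*s - 3)/(4*s + 4)
Step 2: cascade B1, B2, B3, [B4/(1+B4*B5)]: this yields T(s), and no further normalization is needed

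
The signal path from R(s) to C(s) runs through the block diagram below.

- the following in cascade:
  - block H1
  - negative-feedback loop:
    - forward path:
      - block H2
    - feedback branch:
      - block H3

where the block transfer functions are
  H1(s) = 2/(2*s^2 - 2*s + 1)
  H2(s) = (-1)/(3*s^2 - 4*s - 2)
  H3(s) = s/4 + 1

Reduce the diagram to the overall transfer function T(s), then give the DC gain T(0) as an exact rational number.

Reducing step by step:

Step 1 - close the feedback loop around H2, H3, giving (-4)/(12*s^2 - 17*s - 12)
Step 2 - combine H1, [H2/(1+H2*H3)] in series, giving (-8)/(24*s^4 - 58*s^3 + 22*s^2 + 7*s - 12)
The step-2 result is T(s). Setting s = 0: T(0) = -8/(-12) = 2/3.

Answer: 2/3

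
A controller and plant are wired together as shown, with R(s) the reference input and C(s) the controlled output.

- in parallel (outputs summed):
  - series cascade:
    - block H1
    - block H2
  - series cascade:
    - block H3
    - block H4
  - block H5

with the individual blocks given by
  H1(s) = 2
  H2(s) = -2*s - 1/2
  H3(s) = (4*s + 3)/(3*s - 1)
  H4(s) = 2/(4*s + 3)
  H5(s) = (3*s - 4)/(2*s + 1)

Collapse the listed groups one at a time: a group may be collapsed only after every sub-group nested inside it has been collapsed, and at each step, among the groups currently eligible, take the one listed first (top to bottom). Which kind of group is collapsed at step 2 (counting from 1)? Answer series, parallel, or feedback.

Step 1 - multiply H1, H2 (series)
Step 2 - series reduction of H3, H4
Step 3 - sum the parallel branches (H1*H2), (H3*H4), H5
At step 2 the group reduced is series.

Final answer: series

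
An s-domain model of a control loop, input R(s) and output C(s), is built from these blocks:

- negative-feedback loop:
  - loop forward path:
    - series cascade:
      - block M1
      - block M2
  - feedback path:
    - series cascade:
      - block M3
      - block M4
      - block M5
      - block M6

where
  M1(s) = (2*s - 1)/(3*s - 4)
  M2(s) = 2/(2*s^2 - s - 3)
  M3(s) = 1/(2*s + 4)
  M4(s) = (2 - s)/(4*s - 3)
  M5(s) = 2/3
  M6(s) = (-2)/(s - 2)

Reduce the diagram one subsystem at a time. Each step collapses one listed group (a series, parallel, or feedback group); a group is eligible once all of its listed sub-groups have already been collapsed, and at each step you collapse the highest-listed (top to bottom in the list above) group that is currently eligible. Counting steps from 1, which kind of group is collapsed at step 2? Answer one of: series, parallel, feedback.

Reducing step by step:

Step 1: combine M1, M2 in series
Step 2: multiply M3, M4, M5, M6 (series)
Step 3: reduce the feedback loop with forward (M1*M2) and return (M3*M4*M5*M6)
The group at step 2 is a series group.

Answer: series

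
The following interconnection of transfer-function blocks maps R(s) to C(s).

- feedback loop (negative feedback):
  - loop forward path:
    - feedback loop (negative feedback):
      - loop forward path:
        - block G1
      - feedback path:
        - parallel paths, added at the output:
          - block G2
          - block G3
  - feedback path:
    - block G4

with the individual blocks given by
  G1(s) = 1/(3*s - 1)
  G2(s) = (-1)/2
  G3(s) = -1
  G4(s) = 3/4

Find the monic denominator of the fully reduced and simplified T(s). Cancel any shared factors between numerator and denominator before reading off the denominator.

The answer is s - 7/12.

Reasoning:
[1] parallel reduction of G2, G3 = (-3)/2
[2] feedback reduction of G1, (G2+G3) = 2/(6*s - 5)
[3] apply the feedback formula to [G1/(1+G1*(G2+G3))], G4 = 4/(12*s - 7)
Step 3 gives the fully reduced T(s), with no common factor left to cancel. The denominator's leading coefficient is 12, so divide each of its coefficients by 12 to get the monic form.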